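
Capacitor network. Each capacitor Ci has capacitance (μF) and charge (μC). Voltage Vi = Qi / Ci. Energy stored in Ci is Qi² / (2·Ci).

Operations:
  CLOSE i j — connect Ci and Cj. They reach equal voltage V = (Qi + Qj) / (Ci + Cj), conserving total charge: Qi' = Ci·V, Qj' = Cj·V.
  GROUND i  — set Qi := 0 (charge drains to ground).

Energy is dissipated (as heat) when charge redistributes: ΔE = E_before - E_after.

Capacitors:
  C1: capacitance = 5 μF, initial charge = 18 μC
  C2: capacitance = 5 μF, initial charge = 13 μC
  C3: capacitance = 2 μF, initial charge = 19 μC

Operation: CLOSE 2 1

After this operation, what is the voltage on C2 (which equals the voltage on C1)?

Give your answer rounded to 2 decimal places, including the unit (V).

Answer: 3.10 V

Derivation:
Initial: C1(5μF, Q=18μC, V=3.60V), C2(5μF, Q=13μC, V=2.60V), C3(2μF, Q=19μC, V=9.50V)
Op 1: CLOSE 2-1: Q_total=31.00, C_total=10.00, V=3.10; Q2=15.50, Q1=15.50; dissipated=1.250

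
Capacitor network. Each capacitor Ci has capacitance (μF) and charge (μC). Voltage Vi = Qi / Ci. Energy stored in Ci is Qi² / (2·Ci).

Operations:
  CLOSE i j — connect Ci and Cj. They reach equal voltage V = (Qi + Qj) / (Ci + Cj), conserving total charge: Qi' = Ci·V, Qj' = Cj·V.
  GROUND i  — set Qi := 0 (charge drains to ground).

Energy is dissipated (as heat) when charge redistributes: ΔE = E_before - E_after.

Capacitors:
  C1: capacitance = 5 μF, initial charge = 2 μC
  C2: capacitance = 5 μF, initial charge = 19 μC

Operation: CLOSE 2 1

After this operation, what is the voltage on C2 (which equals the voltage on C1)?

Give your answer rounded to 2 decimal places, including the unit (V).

Initial: C1(5μF, Q=2μC, V=0.40V), C2(5μF, Q=19μC, V=3.80V)
Op 1: CLOSE 2-1: Q_total=21.00, C_total=10.00, V=2.10; Q2=10.50, Q1=10.50; dissipated=14.450

Answer: 2.10 V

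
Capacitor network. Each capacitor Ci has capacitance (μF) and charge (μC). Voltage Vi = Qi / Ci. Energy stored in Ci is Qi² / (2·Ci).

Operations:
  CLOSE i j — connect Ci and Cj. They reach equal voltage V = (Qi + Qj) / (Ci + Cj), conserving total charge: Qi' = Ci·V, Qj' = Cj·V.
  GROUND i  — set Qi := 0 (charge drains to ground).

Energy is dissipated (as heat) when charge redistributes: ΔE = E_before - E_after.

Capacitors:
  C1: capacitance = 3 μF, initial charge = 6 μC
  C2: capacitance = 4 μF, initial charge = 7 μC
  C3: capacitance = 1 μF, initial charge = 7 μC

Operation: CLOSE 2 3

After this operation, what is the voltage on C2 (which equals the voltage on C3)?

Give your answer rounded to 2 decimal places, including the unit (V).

Answer: 2.80 V

Derivation:
Initial: C1(3μF, Q=6μC, V=2.00V), C2(4μF, Q=7μC, V=1.75V), C3(1μF, Q=7μC, V=7.00V)
Op 1: CLOSE 2-3: Q_total=14.00, C_total=5.00, V=2.80; Q2=11.20, Q3=2.80; dissipated=11.025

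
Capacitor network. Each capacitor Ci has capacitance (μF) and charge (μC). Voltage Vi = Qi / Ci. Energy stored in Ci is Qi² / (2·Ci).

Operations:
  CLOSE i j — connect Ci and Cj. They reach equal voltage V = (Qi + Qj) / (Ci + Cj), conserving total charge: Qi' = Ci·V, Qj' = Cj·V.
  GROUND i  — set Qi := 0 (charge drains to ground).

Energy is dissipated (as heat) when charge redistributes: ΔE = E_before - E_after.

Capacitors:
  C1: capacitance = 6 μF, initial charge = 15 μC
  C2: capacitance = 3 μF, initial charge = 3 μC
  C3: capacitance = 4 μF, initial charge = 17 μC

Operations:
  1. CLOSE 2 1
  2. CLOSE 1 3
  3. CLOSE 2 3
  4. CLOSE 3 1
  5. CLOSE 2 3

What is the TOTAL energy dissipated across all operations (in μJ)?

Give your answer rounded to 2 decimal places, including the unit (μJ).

Answer: 9.24 μJ

Derivation:
Initial: C1(6μF, Q=15μC, V=2.50V), C2(3μF, Q=3μC, V=1.00V), C3(4μF, Q=17μC, V=4.25V)
Op 1: CLOSE 2-1: Q_total=18.00, C_total=9.00, V=2.00; Q2=6.00, Q1=12.00; dissipated=2.250
Op 2: CLOSE 1-3: Q_total=29.00, C_total=10.00, V=2.90; Q1=17.40, Q3=11.60; dissipated=6.075
Op 3: CLOSE 2-3: Q_total=17.60, C_total=7.00, V=2.51; Q2=7.54, Q3=10.06; dissipated=0.694
Op 4: CLOSE 3-1: Q_total=27.46, C_total=10.00, V=2.75; Q3=10.98, Q1=16.47; dissipated=0.179
Op 5: CLOSE 2-3: Q_total=18.53, C_total=7.00, V=2.65; Q2=7.94, Q3=10.59; dissipated=0.046
Total dissipated: 9.244 μJ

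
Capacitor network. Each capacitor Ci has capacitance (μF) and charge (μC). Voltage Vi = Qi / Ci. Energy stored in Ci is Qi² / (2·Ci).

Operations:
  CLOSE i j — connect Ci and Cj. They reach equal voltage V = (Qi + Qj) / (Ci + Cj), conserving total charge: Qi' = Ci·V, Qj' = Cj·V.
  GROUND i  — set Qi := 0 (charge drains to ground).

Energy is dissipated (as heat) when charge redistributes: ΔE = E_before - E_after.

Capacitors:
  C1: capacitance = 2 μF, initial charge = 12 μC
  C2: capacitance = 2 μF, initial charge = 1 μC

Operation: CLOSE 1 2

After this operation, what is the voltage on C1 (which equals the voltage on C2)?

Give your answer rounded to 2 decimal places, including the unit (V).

Initial: C1(2μF, Q=12μC, V=6.00V), C2(2μF, Q=1μC, V=0.50V)
Op 1: CLOSE 1-2: Q_total=13.00, C_total=4.00, V=3.25; Q1=6.50, Q2=6.50; dissipated=15.125

Answer: 3.25 V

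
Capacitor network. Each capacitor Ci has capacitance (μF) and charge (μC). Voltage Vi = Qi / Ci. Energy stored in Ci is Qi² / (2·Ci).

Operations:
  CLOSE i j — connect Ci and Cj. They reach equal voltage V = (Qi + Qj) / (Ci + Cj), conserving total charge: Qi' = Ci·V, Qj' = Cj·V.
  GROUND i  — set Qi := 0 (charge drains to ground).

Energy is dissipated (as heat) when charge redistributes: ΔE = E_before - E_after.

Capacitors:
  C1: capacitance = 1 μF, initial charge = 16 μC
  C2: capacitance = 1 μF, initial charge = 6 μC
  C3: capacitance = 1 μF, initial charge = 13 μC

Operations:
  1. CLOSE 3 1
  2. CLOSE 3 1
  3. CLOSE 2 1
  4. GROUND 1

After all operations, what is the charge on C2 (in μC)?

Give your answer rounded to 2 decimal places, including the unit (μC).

Initial: C1(1μF, Q=16μC, V=16.00V), C2(1μF, Q=6μC, V=6.00V), C3(1μF, Q=13μC, V=13.00V)
Op 1: CLOSE 3-1: Q_total=29.00, C_total=2.00, V=14.50; Q3=14.50, Q1=14.50; dissipated=2.250
Op 2: CLOSE 3-1: Q_total=29.00, C_total=2.00, V=14.50; Q3=14.50, Q1=14.50; dissipated=0.000
Op 3: CLOSE 2-1: Q_total=20.50, C_total=2.00, V=10.25; Q2=10.25, Q1=10.25; dissipated=18.062
Op 4: GROUND 1: Q1=0; energy lost=52.531
Final charges: Q1=0.00, Q2=10.25, Q3=14.50

Answer: 10.25 μC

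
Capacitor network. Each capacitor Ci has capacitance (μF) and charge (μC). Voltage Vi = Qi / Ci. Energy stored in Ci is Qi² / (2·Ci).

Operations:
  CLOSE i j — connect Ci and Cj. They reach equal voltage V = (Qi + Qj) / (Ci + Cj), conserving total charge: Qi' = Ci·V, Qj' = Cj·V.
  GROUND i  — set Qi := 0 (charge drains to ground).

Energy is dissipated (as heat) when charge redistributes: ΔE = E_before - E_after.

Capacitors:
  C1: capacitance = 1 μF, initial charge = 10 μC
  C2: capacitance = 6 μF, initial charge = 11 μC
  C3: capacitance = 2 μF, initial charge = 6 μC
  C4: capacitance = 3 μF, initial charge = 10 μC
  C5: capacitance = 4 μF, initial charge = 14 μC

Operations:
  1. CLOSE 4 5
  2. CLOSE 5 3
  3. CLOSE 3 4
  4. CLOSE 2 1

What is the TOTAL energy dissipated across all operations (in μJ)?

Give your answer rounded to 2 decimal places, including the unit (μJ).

Initial: C1(1μF, Q=10μC, V=10.00V), C2(6μF, Q=11μC, V=1.83V), C3(2μF, Q=6μC, V=3.00V), C4(3μF, Q=10μC, V=3.33V), C5(4μF, Q=14μC, V=3.50V)
Op 1: CLOSE 4-5: Q_total=24.00, C_total=7.00, V=3.43; Q4=10.29, Q5=13.71; dissipated=0.024
Op 2: CLOSE 5-3: Q_total=19.71, C_total=6.00, V=3.29; Q5=13.14, Q3=6.57; dissipated=0.122
Op 3: CLOSE 3-4: Q_total=16.86, C_total=5.00, V=3.37; Q3=6.74, Q4=10.11; dissipated=0.012
Op 4: CLOSE 2-1: Q_total=21.00, C_total=7.00, V=3.00; Q2=18.00, Q1=3.00; dissipated=28.583
Total dissipated: 28.742 μJ

Answer: 28.74 μJ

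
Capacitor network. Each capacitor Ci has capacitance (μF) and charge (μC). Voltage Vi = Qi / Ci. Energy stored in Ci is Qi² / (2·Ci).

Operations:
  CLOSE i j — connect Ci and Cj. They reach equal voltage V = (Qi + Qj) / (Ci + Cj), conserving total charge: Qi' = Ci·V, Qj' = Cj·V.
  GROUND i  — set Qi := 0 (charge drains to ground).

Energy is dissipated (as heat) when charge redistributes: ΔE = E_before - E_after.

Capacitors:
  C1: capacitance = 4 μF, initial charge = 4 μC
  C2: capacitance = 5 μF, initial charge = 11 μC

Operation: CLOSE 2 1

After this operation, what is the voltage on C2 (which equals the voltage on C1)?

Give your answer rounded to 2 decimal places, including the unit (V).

Initial: C1(4μF, Q=4μC, V=1.00V), C2(5μF, Q=11μC, V=2.20V)
Op 1: CLOSE 2-1: Q_total=15.00, C_total=9.00, V=1.67; Q2=8.33, Q1=6.67; dissipated=1.600

Answer: 1.67 V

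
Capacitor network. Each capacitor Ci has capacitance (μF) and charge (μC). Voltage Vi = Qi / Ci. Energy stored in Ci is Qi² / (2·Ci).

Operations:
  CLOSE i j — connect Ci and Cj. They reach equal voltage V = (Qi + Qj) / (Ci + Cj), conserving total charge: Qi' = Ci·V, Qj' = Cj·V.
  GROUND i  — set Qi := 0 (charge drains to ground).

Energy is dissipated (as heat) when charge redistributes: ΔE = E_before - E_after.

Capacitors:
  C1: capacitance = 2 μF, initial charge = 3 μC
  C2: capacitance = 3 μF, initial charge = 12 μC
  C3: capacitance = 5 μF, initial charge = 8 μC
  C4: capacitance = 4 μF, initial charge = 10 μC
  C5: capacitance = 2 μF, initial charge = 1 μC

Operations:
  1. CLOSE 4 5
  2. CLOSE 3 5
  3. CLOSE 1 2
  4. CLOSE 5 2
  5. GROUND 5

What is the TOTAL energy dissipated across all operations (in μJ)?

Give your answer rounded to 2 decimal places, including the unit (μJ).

Initial: C1(2μF, Q=3μC, V=1.50V), C2(3μF, Q=12μC, V=4.00V), C3(5μF, Q=8μC, V=1.60V), C4(4μF, Q=10μC, V=2.50V), C5(2μF, Q=1μC, V=0.50V)
Op 1: CLOSE 4-5: Q_total=11.00, C_total=6.00, V=1.83; Q4=7.33, Q5=3.67; dissipated=2.667
Op 2: CLOSE 3-5: Q_total=11.67, C_total=7.00, V=1.67; Q3=8.33, Q5=3.33; dissipated=0.039
Op 3: CLOSE 1-2: Q_total=15.00, C_total=5.00, V=3.00; Q1=6.00, Q2=9.00; dissipated=3.750
Op 4: CLOSE 5-2: Q_total=12.33, C_total=5.00, V=2.47; Q5=4.93, Q2=7.40; dissipated=1.067
Op 5: GROUND 5: Q5=0; energy lost=6.084
Total dissipated: 13.607 μJ

Answer: 13.61 μJ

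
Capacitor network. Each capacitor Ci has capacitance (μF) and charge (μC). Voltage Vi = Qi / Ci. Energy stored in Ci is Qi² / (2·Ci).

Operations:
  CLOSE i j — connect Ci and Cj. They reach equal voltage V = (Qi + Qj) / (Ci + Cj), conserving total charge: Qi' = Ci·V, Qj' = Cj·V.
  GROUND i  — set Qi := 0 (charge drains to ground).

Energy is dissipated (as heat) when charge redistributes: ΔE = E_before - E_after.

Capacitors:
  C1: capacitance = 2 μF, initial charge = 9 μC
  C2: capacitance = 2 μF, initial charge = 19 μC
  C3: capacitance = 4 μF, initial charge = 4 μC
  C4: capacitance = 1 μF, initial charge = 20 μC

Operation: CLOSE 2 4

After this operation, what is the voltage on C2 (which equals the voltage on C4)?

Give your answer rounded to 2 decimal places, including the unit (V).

Initial: C1(2μF, Q=9μC, V=4.50V), C2(2μF, Q=19μC, V=9.50V), C3(4μF, Q=4μC, V=1.00V), C4(1μF, Q=20μC, V=20.00V)
Op 1: CLOSE 2-4: Q_total=39.00, C_total=3.00, V=13.00; Q2=26.00, Q4=13.00; dissipated=36.750

Answer: 13.00 V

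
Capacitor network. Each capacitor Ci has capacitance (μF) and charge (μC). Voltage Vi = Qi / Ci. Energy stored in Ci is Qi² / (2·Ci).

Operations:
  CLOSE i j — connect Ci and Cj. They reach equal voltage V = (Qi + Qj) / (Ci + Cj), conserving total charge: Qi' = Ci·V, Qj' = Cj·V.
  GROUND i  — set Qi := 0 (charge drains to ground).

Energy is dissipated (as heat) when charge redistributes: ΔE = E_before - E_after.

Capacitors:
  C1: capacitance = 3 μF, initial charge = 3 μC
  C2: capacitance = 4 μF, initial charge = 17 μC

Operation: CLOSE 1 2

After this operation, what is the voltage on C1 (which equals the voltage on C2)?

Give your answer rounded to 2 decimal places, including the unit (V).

Answer: 2.86 V

Derivation:
Initial: C1(3μF, Q=3μC, V=1.00V), C2(4μF, Q=17μC, V=4.25V)
Op 1: CLOSE 1-2: Q_total=20.00, C_total=7.00, V=2.86; Q1=8.57, Q2=11.43; dissipated=9.054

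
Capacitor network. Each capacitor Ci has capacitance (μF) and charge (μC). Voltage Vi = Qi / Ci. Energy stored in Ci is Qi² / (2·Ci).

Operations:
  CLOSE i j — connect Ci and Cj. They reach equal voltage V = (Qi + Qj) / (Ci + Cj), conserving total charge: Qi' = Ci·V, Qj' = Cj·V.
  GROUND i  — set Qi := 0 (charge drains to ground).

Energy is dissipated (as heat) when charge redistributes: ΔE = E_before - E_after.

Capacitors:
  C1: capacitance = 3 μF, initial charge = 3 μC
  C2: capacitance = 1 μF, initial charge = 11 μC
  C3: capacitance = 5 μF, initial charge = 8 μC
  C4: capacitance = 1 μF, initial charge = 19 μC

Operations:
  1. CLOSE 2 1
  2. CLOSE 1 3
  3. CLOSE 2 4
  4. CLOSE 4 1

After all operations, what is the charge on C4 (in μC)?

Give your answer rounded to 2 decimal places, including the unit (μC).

Answer: 4.55 μC

Derivation:
Initial: C1(3μF, Q=3μC, V=1.00V), C2(1μF, Q=11μC, V=11.00V), C3(5μF, Q=8μC, V=1.60V), C4(1μF, Q=19μC, V=19.00V)
Op 1: CLOSE 2-1: Q_total=14.00, C_total=4.00, V=3.50; Q2=3.50, Q1=10.50; dissipated=37.500
Op 2: CLOSE 1-3: Q_total=18.50, C_total=8.00, V=2.31; Q1=6.94, Q3=11.56; dissipated=3.384
Op 3: CLOSE 2-4: Q_total=22.50, C_total=2.00, V=11.25; Q2=11.25, Q4=11.25; dissipated=60.062
Op 4: CLOSE 4-1: Q_total=18.19, C_total=4.00, V=4.55; Q4=4.55, Q1=13.64; dissipated=29.955
Final charges: Q1=13.64, Q2=11.25, Q3=11.56, Q4=4.55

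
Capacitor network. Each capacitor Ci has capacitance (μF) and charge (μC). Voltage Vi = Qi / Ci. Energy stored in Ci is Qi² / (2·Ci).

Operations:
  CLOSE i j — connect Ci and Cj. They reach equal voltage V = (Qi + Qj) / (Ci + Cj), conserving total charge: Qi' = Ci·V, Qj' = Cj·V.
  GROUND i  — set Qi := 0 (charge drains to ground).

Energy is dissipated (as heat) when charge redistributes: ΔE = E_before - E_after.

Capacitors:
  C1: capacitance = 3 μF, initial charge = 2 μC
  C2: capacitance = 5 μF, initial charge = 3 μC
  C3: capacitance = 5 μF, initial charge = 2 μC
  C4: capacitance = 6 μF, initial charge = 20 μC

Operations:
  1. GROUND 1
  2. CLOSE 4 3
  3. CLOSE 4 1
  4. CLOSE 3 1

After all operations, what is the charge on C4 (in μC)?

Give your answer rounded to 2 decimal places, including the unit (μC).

Initial: C1(3μF, Q=2μC, V=0.67V), C2(5μF, Q=3μC, V=0.60V), C3(5μF, Q=2μC, V=0.40V), C4(6μF, Q=20μC, V=3.33V)
Op 1: GROUND 1: Q1=0; energy lost=0.667
Op 2: CLOSE 4-3: Q_total=22.00, C_total=11.00, V=2.00; Q4=12.00, Q3=10.00; dissipated=11.733
Op 3: CLOSE 4-1: Q_total=12.00, C_total=9.00, V=1.33; Q4=8.00, Q1=4.00; dissipated=4.000
Op 4: CLOSE 3-1: Q_total=14.00, C_total=8.00, V=1.75; Q3=8.75, Q1=5.25; dissipated=0.417
Final charges: Q1=5.25, Q2=3.00, Q3=8.75, Q4=8.00

Answer: 8.00 μC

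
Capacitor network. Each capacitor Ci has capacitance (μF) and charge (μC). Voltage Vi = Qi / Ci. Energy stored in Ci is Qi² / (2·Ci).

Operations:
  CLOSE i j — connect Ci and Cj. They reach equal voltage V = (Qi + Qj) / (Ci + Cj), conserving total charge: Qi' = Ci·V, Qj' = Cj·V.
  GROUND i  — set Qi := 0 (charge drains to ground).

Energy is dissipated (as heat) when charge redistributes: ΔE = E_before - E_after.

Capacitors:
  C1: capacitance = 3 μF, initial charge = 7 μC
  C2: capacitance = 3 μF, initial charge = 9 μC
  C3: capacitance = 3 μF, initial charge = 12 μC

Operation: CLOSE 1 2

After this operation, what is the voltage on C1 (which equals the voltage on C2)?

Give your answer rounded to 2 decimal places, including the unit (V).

Answer: 2.67 V

Derivation:
Initial: C1(3μF, Q=7μC, V=2.33V), C2(3μF, Q=9μC, V=3.00V), C3(3μF, Q=12μC, V=4.00V)
Op 1: CLOSE 1-2: Q_total=16.00, C_total=6.00, V=2.67; Q1=8.00, Q2=8.00; dissipated=0.333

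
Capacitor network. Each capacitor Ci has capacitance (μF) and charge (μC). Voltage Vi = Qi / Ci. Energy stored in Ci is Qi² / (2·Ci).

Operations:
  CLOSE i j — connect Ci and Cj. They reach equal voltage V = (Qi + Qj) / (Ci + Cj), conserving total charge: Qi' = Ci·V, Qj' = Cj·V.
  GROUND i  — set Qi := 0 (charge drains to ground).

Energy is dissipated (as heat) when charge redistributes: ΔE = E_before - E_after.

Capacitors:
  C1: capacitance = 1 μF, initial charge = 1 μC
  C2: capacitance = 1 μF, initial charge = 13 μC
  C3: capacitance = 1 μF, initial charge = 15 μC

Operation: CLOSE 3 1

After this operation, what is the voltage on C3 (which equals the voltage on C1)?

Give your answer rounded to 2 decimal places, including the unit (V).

Answer: 8.00 V

Derivation:
Initial: C1(1μF, Q=1μC, V=1.00V), C2(1μF, Q=13μC, V=13.00V), C3(1μF, Q=15μC, V=15.00V)
Op 1: CLOSE 3-1: Q_total=16.00, C_total=2.00, V=8.00; Q3=8.00, Q1=8.00; dissipated=49.000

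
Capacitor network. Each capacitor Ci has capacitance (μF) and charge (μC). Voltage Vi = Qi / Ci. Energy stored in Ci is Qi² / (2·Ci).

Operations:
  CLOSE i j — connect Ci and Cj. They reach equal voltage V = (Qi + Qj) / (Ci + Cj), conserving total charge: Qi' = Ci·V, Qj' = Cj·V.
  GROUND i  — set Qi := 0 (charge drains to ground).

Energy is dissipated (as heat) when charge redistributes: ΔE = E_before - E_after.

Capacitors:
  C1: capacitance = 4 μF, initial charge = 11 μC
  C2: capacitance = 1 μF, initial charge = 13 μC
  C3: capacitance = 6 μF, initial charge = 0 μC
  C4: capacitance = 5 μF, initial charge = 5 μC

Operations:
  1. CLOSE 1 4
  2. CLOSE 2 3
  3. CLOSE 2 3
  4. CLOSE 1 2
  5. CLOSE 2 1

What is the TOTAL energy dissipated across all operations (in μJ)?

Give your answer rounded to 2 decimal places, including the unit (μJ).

Initial: C1(4μF, Q=11μC, V=2.75V), C2(1μF, Q=13μC, V=13.00V), C3(6μF, Q=0μC, V=0.00V), C4(5μF, Q=5μC, V=1.00V)
Op 1: CLOSE 1-4: Q_total=16.00, C_total=9.00, V=1.78; Q1=7.11, Q4=8.89; dissipated=3.403
Op 2: CLOSE 2-3: Q_total=13.00, C_total=7.00, V=1.86; Q2=1.86, Q3=11.14; dissipated=72.429
Op 3: CLOSE 2-3: Q_total=13.00, C_total=7.00, V=1.86; Q2=1.86, Q3=11.14; dissipated=0.000
Op 4: CLOSE 1-2: Q_total=8.97, C_total=5.00, V=1.79; Q1=7.17, Q2=1.79; dissipated=0.003
Op 5: CLOSE 2-1: Q_total=8.97, C_total=5.00, V=1.79; Q2=1.79, Q1=7.17; dissipated=0.000
Total dissipated: 75.834 μJ

Answer: 75.83 μJ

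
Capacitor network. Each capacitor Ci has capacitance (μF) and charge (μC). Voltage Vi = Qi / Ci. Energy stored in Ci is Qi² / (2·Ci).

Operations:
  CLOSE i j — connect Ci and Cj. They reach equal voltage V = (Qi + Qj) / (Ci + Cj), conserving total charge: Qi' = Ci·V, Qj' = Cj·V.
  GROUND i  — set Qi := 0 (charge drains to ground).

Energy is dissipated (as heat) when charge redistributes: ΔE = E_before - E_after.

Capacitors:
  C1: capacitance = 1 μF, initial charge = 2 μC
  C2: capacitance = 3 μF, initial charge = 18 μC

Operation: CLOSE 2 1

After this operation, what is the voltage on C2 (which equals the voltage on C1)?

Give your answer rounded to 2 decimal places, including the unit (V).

Initial: C1(1μF, Q=2μC, V=2.00V), C2(3μF, Q=18μC, V=6.00V)
Op 1: CLOSE 2-1: Q_total=20.00, C_total=4.00, V=5.00; Q2=15.00, Q1=5.00; dissipated=6.000

Answer: 5.00 V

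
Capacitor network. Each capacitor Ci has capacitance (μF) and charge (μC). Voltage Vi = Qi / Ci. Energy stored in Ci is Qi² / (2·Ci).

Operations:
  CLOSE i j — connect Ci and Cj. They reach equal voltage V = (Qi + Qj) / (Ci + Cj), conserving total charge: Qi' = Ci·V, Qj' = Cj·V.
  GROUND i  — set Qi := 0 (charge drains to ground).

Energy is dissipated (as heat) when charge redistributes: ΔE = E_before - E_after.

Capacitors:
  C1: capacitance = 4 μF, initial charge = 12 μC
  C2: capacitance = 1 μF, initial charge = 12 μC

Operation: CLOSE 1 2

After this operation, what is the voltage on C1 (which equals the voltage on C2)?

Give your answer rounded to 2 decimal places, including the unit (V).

Initial: C1(4μF, Q=12μC, V=3.00V), C2(1μF, Q=12μC, V=12.00V)
Op 1: CLOSE 1-2: Q_total=24.00, C_total=5.00, V=4.80; Q1=19.20, Q2=4.80; dissipated=32.400

Answer: 4.80 V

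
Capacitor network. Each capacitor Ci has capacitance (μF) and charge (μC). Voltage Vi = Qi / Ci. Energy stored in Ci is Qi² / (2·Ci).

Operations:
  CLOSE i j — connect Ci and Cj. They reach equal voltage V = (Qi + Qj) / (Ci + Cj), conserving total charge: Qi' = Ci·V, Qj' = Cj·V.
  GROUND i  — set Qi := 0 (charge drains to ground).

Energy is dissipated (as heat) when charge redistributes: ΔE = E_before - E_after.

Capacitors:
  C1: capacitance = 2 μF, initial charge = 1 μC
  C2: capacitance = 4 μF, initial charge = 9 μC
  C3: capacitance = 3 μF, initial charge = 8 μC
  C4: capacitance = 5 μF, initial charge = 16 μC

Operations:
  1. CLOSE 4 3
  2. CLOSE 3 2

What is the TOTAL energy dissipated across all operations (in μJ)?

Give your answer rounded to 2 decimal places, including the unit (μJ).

Initial: C1(2μF, Q=1μC, V=0.50V), C2(4μF, Q=9μC, V=2.25V), C3(3μF, Q=8μC, V=2.67V), C4(5μF, Q=16μC, V=3.20V)
Op 1: CLOSE 4-3: Q_total=24.00, C_total=8.00, V=3.00; Q4=15.00, Q3=9.00; dissipated=0.267
Op 2: CLOSE 3-2: Q_total=18.00, C_total=7.00, V=2.57; Q3=7.71, Q2=10.29; dissipated=0.482
Total dissipated: 0.749 μJ

Answer: 0.75 μJ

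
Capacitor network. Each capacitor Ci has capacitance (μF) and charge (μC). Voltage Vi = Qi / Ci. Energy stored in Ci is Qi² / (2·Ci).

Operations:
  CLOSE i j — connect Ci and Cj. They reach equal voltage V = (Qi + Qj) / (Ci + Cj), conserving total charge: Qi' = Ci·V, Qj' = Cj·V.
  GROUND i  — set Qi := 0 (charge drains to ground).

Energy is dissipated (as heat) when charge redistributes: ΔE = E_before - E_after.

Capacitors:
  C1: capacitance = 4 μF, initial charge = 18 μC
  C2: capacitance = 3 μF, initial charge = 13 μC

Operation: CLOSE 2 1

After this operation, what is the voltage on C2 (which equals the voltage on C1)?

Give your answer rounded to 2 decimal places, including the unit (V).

Initial: C1(4μF, Q=18μC, V=4.50V), C2(3μF, Q=13μC, V=4.33V)
Op 1: CLOSE 2-1: Q_total=31.00, C_total=7.00, V=4.43; Q2=13.29, Q1=17.71; dissipated=0.024

Answer: 4.43 V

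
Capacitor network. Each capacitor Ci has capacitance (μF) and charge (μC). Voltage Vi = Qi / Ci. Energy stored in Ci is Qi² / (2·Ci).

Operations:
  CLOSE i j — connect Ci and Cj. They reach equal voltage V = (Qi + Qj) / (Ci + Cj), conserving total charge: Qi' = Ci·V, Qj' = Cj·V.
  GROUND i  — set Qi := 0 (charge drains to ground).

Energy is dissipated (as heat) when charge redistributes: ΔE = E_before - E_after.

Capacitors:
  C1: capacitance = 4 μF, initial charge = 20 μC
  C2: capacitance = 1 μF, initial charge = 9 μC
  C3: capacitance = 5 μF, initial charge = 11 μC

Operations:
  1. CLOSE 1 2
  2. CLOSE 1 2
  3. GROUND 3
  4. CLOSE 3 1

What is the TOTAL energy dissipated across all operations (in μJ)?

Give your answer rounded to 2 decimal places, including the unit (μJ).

Initial: C1(4μF, Q=20μC, V=5.00V), C2(1μF, Q=9μC, V=9.00V), C3(5μF, Q=11μC, V=2.20V)
Op 1: CLOSE 1-2: Q_total=29.00, C_total=5.00, V=5.80; Q1=23.20, Q2=5.80; dissipated=6.400
Op 2: CLOSE 1-2: Q_total=29.00, C_total=5.00, V=5.80; Q1=23.20, Q2=5.80; dissipated=0.000
Op 3: GROUND 3: Q3=0; energy lost=12.100
Op 4: CLOSE 3-1: Q_total=23.20, C_total=9.00, V=2.58; Q3=12.89, Q1=10.31; dissipated=37.378
Total dissipated: 55.878 μJ

Answer: 55.88 μJ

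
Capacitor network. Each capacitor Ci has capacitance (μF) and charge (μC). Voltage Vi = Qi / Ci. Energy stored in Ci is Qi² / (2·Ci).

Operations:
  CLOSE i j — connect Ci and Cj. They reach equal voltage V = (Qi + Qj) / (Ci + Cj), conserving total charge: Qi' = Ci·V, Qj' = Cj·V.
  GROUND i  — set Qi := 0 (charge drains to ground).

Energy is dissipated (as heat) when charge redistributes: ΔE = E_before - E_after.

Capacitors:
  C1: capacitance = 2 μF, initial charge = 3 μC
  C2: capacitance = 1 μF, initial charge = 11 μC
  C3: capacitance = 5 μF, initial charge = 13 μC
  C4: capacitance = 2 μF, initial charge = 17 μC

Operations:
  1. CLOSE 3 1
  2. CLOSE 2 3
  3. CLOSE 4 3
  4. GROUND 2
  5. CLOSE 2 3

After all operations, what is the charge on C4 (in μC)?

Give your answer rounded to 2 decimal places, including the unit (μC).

Answer: 10.20 μC

Derivation:
Initial: C1(2μF, Q=3μC, V=1.50V), C2(1μF, Q=11μC, V=11.00V), C3(5μF, Q=13μC, V=2.60V), C4(2μF, Q=17μC, V=8.50V)
Op 1: CLOSE 3-1: Q_total=16.00, C_total=7.00, V=2.29; Q3=11.43, Q1=4.57; dissipated=0.864
Op 2: CLOSE 2-3: Q_total=22.43, C_total=6.00, V=3.74; Q2=3.74, Q3=18.69; dissipated=31.641
Op 3: CLOSE 4-3: Q_total=35.69, C_total=7.00, V=5.10; Q4=10.20, Q3=25.49; dissipated=16.197
Op 4: GROUND 2: Q2=0; energy lost=6.987
Op 5: CLOSE 2-3: Q_total=25.49, C_total=6.00, V=4.25; Q2=4.25, Q3=21.24; dissipated=10.832
Final charges: Q1=4.57, Q2=4.25, Q3=21.24, Q4=10.20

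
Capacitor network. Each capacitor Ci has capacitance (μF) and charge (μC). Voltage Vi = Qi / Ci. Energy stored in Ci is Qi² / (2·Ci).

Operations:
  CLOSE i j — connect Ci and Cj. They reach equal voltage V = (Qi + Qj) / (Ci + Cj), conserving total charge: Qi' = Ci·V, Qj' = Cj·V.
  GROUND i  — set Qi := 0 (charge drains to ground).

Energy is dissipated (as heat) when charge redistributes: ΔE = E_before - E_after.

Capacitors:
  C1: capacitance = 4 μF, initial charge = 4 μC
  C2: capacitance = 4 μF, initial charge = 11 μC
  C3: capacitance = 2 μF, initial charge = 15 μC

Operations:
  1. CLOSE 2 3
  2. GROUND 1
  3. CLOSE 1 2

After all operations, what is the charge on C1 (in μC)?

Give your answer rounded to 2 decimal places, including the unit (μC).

Answer: 8.67 μC

Derivation:
Initial: C1(4μF, Q=4μC, V=1.00V), C2(4μF, Q=11μC, V=2.75V), C3(2μF, Q=15μC, V=7.50V)
Op 1: CLOSE 2-3: Q_total=26.00, C_total=6.00, V=4.33; Q2=17.33, Q3=8.67; dissipated=15.042
Op 2: GROUND 1: Q1=0; energy lost=2.000
Op 3: CLOSE 1-2: Q_total=17.33, C_total=8.00, V=2.17; Q1=8.67, Q2=8.67; dissipated=18.778
Final charges: Q1=8.67, Q2=8.67, Q3=8.67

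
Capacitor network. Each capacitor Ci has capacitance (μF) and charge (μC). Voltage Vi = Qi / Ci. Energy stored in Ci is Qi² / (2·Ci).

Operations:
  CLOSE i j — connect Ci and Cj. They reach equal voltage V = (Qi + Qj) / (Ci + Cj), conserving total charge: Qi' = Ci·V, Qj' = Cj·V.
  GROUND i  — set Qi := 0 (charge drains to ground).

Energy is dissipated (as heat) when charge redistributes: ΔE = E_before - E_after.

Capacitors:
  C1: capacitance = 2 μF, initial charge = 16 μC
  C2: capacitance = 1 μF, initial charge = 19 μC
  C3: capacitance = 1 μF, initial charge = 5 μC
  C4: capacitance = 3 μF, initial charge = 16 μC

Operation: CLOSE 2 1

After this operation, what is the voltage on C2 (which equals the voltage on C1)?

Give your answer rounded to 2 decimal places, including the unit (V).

Initial: C1(2μF, Q=16μC, V=8.00V), C2(1μF, Q=19μC, V=19.00V), C3(1μF, Q=5μC, V=5.00V), C4(3μF, Q=16μC, V=5.33V)
Op 1: CLOSE 2-1: Q_total=35.00, C_total=3.00, V=11.67; Q2=11.67, Q1=23.33; dissipated=40.333

Answer: 11.67 V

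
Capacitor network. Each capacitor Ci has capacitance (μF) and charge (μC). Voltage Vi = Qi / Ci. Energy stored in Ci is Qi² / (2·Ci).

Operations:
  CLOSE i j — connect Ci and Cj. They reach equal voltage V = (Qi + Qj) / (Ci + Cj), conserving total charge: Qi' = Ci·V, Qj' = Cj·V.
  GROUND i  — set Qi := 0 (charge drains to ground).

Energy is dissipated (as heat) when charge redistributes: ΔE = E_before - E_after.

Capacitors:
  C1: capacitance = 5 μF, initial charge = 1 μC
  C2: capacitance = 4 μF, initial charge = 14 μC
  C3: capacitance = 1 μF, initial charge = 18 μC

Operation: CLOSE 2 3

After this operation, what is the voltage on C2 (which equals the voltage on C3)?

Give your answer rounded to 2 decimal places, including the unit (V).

Answer: 6.40 V

Derivation:
Initial: C1(5μF, Q=1μC, V=0.20V), C2(4μF, Q=14μC, V=3.50V), C3(1μF, Q=18μC, V=18.00V)
Op 1: CLOSE 2-3: Q_total=32.00, C_total=5.00, V=6.40; Q2=25.60, Q3=6.40; dissipated=84.100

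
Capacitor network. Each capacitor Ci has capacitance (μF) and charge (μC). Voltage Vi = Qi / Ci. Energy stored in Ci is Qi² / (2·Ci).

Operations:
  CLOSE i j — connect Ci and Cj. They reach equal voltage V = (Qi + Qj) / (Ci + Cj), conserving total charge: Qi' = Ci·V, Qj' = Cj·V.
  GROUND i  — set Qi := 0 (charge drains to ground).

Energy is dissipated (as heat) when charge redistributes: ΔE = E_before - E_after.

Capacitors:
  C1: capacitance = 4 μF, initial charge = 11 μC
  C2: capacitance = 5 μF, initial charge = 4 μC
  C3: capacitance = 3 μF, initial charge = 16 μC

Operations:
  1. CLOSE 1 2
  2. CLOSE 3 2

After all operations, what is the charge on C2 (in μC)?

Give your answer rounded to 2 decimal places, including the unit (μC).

Initial: C1(4μF, Q=11μC, V=2.75V), C2(5μF, Q=4μC, V=0.80V), C3(3μF, Q=16μC, V=5.33V)
Op 1: CLOSE 1-2: Q_total=15.00, C_total=9.00, V=1.67; Q1=6.67, Q2=8.33; dissipated=4.225
Op 2: CLOSE 3-2: Q_total=24.33, C_total=8.00, V=3.04; Q3=9.12, Q2=15.21; dissipated=12.604
Final charges: Q1=6.67, Q2=15.21, Q3=9.12

Answer: 15.21 μC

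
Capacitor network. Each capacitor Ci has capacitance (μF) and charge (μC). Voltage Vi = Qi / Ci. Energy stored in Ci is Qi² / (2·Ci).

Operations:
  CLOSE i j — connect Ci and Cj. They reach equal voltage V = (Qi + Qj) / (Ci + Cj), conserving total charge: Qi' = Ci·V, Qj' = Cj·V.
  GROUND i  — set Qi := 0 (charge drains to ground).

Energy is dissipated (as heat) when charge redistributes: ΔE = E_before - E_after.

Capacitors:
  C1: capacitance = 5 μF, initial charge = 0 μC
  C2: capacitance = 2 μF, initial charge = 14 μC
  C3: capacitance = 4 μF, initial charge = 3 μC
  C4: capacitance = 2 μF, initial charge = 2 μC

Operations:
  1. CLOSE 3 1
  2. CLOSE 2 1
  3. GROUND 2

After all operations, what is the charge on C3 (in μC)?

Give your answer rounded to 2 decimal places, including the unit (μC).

Answer: 1.33 μC

Derivation:
Initial: C1(5μF, Q=0μC, V=0.00V), C2(2μF, Q=14μC, V=7.00V), C3(4μF, Q=3μC, V=0.75V), C4(2μF, Q=2μC, V=1.00V)
Op 1: CLOSE 3-1: Q_total=3.00, C_total=9.00, V=0.33; Q3=1.33, Q1=1.67; dissipated=0.625
Op 2: CLOSE 2-1: Q_total=15.67, C_total=7.00, V=2.24; Q2=4.48, Q1=11.19; dissipated=31.746
Op 3: GROUND 2: Q2=0; energy lost=5.009
Final charges: Q1=11.19, Q2=0.00, Q3=1.33, Q4=2.00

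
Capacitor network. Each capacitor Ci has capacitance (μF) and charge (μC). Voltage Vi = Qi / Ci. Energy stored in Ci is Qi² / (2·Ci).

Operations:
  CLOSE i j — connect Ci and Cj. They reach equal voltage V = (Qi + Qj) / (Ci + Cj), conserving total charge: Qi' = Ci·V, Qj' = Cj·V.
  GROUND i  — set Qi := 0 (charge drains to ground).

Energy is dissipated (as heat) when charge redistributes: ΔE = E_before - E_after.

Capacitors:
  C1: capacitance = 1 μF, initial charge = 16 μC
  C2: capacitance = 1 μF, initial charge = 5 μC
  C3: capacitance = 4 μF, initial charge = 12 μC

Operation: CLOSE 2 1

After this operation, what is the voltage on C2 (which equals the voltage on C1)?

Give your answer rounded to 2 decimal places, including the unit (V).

Answer: 10.50 V

Derivation:
Initial: C1(1μF, Q=16μC, V=16.00V), C2(1μF, Q=5μC, V=5.00V), C3(4μF, Q=12μC, V=3.00V)
Op 1: CLOSE 2-1: Q_total=21.00, C_total=2.00, V=10.50; Q2=10.50, Q1=10.50; dissipated=30.250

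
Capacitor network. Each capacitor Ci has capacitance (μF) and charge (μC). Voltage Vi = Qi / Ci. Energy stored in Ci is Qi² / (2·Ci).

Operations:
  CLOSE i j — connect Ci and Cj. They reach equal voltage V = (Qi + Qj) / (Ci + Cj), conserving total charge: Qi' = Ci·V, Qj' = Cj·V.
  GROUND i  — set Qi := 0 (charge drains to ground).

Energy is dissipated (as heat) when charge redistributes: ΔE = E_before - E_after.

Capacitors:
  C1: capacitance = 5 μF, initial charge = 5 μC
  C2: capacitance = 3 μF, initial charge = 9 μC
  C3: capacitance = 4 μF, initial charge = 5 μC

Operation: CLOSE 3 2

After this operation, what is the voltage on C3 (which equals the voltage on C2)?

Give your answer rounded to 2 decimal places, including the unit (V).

Initial: C1(5μF, Q=5μC, V=1.00V), C2(3μF, Q=9μC, V=3.00V), C3(4μF, Q=5μC, V=1.25V)
Op 1: CLOSE 3-2: Q_total=14.00, C_total=7.00, V=2.00; Q3=8.00, Q2=6.00; dissipated=2.625

Answer: 2.00 V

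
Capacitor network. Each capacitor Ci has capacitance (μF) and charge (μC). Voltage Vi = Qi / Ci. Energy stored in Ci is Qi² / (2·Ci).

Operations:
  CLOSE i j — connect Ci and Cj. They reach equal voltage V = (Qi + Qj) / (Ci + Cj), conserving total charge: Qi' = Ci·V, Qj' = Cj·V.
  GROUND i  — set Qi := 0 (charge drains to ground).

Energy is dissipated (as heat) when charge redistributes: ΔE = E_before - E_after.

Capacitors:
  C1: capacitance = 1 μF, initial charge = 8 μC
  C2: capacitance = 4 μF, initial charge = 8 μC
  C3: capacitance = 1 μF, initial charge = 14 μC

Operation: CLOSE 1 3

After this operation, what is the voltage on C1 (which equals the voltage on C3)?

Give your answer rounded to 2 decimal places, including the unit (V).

Answer: 11.00 V

Derivation:
Initial: C1(1μF, Q=8μC, V=8.00V), C2(4μF, Q=8μC, V=2.00V), C3(1μF, Q=14μC, V=14.00V)
Op 1: CLOSE 1-3: Q_total=22.00, C_total=2.00, V=11.00; Q1=11.00, Q3=11.00; dissipated=9.000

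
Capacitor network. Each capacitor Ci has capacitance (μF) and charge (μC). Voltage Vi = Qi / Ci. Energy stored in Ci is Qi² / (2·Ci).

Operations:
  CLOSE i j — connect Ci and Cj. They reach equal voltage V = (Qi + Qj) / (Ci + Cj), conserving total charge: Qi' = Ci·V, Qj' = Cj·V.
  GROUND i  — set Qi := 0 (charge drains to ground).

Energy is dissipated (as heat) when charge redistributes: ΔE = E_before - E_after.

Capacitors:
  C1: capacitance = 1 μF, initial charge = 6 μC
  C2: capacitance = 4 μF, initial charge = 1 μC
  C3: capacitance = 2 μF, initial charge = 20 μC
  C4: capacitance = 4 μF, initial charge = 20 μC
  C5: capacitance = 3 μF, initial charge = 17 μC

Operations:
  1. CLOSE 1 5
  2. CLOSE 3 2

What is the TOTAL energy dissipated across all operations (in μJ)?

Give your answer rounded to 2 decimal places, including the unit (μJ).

Answer: 63.42 μJ

Derivation:
Initial: C1(1μF, Q=6μC, V=6.00V), C2(4μF, Q=1μC, V=0.25V), C3(2μF, Q=20μC, V=10.00V), C4(4μF, Q=20μC, V=5.00V), C5(3μF, Q=17μC, V=5.67V)
Op 1: CLOSE 1-5: Q_total=23.00, C_total=4.00, V=5.75; Q1=5.75, Q5=17.25; dissipated=0.042
Op 2: CLOSE 3-2: Q_total=21.00, C_total=6.00, V=3.50; Q3=7.00, Q2=14.00; dissipated=63.375
Total dissipated: 63.417 μJ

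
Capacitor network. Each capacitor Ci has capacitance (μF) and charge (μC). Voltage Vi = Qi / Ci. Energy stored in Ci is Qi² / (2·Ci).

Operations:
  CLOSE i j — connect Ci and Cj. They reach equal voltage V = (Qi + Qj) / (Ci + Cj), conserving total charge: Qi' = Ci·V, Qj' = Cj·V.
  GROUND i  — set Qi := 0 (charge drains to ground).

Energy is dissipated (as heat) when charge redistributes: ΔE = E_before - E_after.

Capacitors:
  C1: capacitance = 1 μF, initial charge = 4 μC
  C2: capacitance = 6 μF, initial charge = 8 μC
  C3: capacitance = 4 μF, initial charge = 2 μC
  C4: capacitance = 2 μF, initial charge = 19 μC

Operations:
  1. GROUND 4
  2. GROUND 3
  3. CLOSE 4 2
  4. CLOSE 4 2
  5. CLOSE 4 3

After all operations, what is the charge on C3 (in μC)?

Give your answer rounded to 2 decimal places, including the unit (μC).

Answer: 1.33 μC

Derivation:
Initial: C1(1μF, Q=4μC, V=4.00V), C2(6μF, Q=8μC, V=1.33V), C3(4μF, Q=2μC, V=0.50V), C4(2μF, Q=19μC, V=9.50V)
Op 1: GROUND 4: Q4=0; energy lost=90.250
Op 2: GROUND 3: Q3=0; energy lost=0.500
Op 3: CLOSE 4-2: Q_total=8.00, C_total=8.00, V=1.00; Q4=2.00, Q2=6.00; dissipated=1.333
Op 4: CLOSE 4-2: Q_total=8.00, C_total=8.00, V=1.00; Q4=2.00, Q2=6.00; dissipated=0.000
Op 5: CLOSE 4-3: Q_total=2.00, C_total=6.00, V=0.33; Q4=0.67, Q3=1.33; dissipated=0.667
Final charges: Q1=4.00, Q2=6.00, Q3=1.33, Q4=0.67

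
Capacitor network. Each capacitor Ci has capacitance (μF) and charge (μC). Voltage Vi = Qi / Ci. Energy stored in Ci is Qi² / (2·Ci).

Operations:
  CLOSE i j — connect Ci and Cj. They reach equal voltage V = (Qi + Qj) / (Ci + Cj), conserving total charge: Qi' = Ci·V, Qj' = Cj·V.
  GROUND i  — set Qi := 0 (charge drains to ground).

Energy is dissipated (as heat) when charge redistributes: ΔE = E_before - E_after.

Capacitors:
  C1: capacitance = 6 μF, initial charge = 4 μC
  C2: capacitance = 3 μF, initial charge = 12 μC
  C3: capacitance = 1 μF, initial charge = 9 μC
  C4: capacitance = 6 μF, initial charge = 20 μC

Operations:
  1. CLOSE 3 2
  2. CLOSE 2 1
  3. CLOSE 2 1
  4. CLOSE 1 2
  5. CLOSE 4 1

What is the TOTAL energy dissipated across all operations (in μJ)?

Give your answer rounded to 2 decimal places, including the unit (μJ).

Answer: 32.33 μJ

Derivation:
Initial: C1(6μF, Q=4μC, V=0.67V), C2(3μF, Q=12μC, V=4.00V), C3(1μF, Q=9μC, V=9.00V), C4(6μF, Q=20μC, V=3.33V)
Op 1: CLOSE 3-2: Q_total=21.00, C_total=4.00, V=5.25; Q3=5.25, Q2=15.75; dissipated=9.375
Op 2: CLOSE 2-1: Q_total=19.75, C_total=9.00, V=2.19; Q2=6.58, Q1=13.17; dissipated=21.007
Op 3: CLOSE 2-1: Q_total=19.75, C_total=9.00, V=2.19; Q2=6.58, Q1=13.17; dissipated=0.000
Op 4: CLOSE 1-2: Q_total=19.75, C_total=9.00, V=2.19; Q1=13.17, Q2=6.58; dissipated=0.000
Op 5: CLOSE 4-1: Q_total=33.17, C_total=12.00, V=2.76; Q4=16.58, Q1=16.58; dissipated=1.946
Total dissipated: 32.328 μJ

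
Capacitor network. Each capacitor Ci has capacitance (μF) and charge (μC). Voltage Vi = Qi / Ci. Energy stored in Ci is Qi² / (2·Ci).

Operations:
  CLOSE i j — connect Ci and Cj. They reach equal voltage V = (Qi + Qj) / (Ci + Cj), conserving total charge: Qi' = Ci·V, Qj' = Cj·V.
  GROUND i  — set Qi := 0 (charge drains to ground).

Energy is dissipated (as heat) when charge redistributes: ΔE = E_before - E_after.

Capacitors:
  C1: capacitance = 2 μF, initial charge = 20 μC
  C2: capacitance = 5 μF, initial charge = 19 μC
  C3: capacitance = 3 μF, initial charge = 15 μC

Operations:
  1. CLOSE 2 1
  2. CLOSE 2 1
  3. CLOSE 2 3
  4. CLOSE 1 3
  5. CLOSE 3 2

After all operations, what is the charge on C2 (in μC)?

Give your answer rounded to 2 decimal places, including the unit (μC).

Answer: 26.95 μC

Derivation:
Initial: C1(2μF, Q=20μC, V=10.00V), C2(5μF, Q=19μC, V=3.80V), C3(3μF, Q=15μC, V=5.00V)
Op 1: CLOSE 2-1: Q_total=39.00, C_total=7.00, V=5.57; Q2=27.86, Q1=11.14; dissipated=27.457
Op 2: CLOSE 2-1: Q_total=39.00, C_total=7.00, V=5.57; Q2=27.86, Q1=11.14; dissipated=0.000
Op 3: CLOSE 2-3: Q_total=42.86, C_total=8.00, V=5.36; Q2=26.79, Q3=16.07; dissipated=0.306
Op 4: CLOSE 1-3: Q_total=27.21, C_total=5.00, V=5.44; Q1=10.89, Q3=16.33; dissipated=0.028
Op 5: CLOSE 3-2: Q_total=43.11, C_total=8.00, V=5.39; Q3=16.17, Q2=26.95; dissipated=0.007
Final charges: Q1=10.89, Q2=26.95, Q3=16.17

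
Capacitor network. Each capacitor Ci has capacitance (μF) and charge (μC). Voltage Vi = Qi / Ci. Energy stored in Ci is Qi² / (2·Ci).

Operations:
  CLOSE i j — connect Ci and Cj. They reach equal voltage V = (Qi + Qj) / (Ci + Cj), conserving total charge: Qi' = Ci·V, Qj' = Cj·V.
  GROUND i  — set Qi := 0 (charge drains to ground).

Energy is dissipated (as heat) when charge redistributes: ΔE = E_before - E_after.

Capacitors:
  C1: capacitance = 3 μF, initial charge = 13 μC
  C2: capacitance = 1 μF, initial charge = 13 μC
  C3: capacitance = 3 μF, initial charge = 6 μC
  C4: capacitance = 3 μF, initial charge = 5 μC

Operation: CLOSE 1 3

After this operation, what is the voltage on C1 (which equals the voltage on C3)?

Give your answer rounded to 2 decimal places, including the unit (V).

Initial: C1(3μF, Q=13μC, V=4.33V), C2(1μF, Q=13μC, V=13.00V), C3(3μF, Q=6μC, V=2.00V), C4(3μF, Q=5μC, V=1.67V)
Op 1: CLOSE 1-3: Q_total=19.00, C_total=6.00, V=3.17; Q1=9.50, Q3=9.50; dissipated=4.083

Answer: 3.17 V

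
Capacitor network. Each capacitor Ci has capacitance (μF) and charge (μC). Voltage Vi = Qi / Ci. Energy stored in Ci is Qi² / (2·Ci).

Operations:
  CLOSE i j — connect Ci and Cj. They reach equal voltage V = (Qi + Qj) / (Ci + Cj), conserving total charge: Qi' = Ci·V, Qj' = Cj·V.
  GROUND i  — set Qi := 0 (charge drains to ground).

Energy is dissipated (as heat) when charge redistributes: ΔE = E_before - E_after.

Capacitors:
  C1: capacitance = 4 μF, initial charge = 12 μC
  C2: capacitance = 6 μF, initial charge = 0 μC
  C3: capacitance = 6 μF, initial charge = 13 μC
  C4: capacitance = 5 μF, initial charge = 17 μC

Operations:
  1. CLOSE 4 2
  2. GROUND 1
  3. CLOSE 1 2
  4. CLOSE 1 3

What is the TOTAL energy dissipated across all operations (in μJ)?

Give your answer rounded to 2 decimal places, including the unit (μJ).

Answer: 38.47 μJ

Derivation:
Initial: C1(4μF, Q=12μC, V=3.00V), C2(6μF, Q=0μC, V=0.00V), C3(6μF, Q=13μC, V=2.17V), C4(5μF, Q=17μC, V=3.40V)
Op 1: CLOSE 4-2: Q_total=17.00, C_total=11.00, V=1.55; Q4=7.73, Q2=9.27; dissipated=15.764
Op 2: GROUND 1: Q1=0; energy lost=18.000
Op 3: CLOSE 1-2: Q_total=9.27, C_total=10.00, V=0.93; Q1=3.71, Q2=5.56; dissipated=2.866
Op 4: CLOSE 1-3: Q_total=16.71, C_total=10.00, V=1.67; Q1=6.68, Q3=10.03; dissipated=1.843
Total dissipated: 38.473 μJ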